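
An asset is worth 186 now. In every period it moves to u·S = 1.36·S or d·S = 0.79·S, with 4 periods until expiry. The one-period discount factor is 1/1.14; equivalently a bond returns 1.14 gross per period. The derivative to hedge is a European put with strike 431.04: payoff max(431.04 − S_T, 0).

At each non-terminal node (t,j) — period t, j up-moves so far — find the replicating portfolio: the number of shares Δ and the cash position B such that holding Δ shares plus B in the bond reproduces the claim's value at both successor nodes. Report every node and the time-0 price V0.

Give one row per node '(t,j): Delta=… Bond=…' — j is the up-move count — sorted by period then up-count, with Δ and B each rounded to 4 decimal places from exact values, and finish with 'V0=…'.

(0,0): Delta=-0.6974 Bond=216.2127
(1,0): Delta=-1.0000 Bond=290.9397
(1,1): Delta=-0.5870 Bond=218.5380
(2,0): Delta=-1.0000 Bond=331.6713
(2,1): Delta=-1.0000 Bond=331.6713
(2,2): Delta=-0.4362 Bond=197.2523
(3,0): Delta=-1.0000 Bond=378.1053
(3,1): Delta=-1.0000 Bond=378.1053
(3,2): Delta=-1.0000 Bond=378.1053
(3,3): Delta=-0.2303 Bond=128.5468
V0=86.4877

Risk-neutral probability p* = (R−d)/(u−d) = (1.14−0.79)/(1.36−0.79) = 0.6140.
Terminal values V(4,·): V(4,0)=358.5928, V(4,1)=306.3209, V(4,2)=216.3336, V(4,3)=61.4189, V(4,4)=0.0000
Node (3,0) S=91.7053: V=(p*·306.3209+(1−p*)·358.5928)/1.14=286.4000; Δ=(306.3209−358.5928)/(124.7191−72.4472)=-1.0000; B=V−Δ·S=378.1053
Node (3,1) S=157.8723: V=(p*·216.3336+(1−p*)·306.3209)/1.14=220.2329; Δ=(216.3336−306.3209)/(214.7064−124.7191)=-1.0000; B=V−Δ·S=378.1053
Node (3,2) S=271.7802: V=(p*·61.4189+(1−p*)·216.3336)/1.14=106.3250; Δ=(61.4189−216.3336)/(369.6211−214.7064)=-1.0000; B=V−Δ·S=378.1053
Node (3,3) S=467.8748: V=(p*·0.0000+(1−p*)·61.4189)/1.14=20.7943; Δ=(0.0000−61.4189)/(636.3097−369.6211)=-0.2303; B=V−Δ·S=128.5468
Node (2,0) S=116.0826: V=(p*·220.2329+(1−p*)·286.4000)/1.14=215.5887; Δ=(220.2329−286.4000)/(157.8723−91.7053)=-1.0000; B=V−Δ·S=331.6713
Node (2,1) S=199.8384: V=(p*·106.3250+(1−p*)·220.2329)/1.14=131.8329; Δ=(106.3250−220.2329)/(271.7802−157.8723)=-1.0000; B=V−Δ·S=331.6713
Node (2,2) S=344.0256: V=(p*·20.7943+(1−p*)·106.3250)/1.14=47.1984; Δ=(20.7943−106.3250)/(467.8748−271.7802)=-0.4362; B=V−Δ·S=197.2523
Node (1,0) S=146.9400: V=(p*·131.8329+(1−p*)·215.5887)/1.14=143.9997; Δ=(131.8329−215.5887)/(199.8384−116.0826)=-1.0000; B=V−Δ·S=290.9397
Node (1,1) S=252.9600: V=(p*·47.1984+(1−p*)·131.8329)/1.14=70.0564; Δ=(47.1984−131.8329)/(344.0256−199.8384)=-0.5870; B=V−Δ·S=218.5380
Node (0,0) S=186.0000: V=(p*·70.0564+(1−p*)·143.9997)/1.14=86.4877; Δ=(70.0564−143.9997)/(252.9600−146.9400)=-0.6974; B=V−Δ·S=216.2127
Each (Δ,B) replicates both successor values, so the strategy is self-financing and V0 is arbitrage-free.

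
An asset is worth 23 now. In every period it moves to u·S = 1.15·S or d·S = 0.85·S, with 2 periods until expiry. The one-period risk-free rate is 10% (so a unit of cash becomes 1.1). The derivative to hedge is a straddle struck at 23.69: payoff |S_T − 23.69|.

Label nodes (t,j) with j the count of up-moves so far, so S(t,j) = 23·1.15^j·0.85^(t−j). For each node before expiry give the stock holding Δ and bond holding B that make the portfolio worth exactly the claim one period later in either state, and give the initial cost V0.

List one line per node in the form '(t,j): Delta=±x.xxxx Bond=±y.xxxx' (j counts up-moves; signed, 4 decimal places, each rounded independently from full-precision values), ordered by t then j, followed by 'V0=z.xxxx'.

(0,0): Delta=0.4773 Bond=-6.6767
(1,0): Delta=-1.0000 Bond=21.5364
(1,1): Delta=0.6957 Bond=-13.1205
V0=4.3006

The replicating-portfolio and risk-neutral prices coincide; use p* = (1.1−0.85)/(1.15−0.85) = 0.8333 for the latter.
Payoff layer (t=2): V(2,0)=7.0725, V(2,1)=1.2075, V(2,2)=6.7275
(1,0): S=19.5500. Δ = (V_up−V_dn)/(S_up−S_dn) = (1.2075−7.0725)/(22.4825−16.6175) = -1.0000. V = [p*·1.2075 + (1−p*)·7.0725]/1.1 = 1.9864. B = V − Δ·S = 21.5364.
(1,1): S=26.4500. Δ = (V_up−V_dn)/(S_up−S_dn) = (6.7275−1.2075)/(30.4175−22.4825) = 0.6957. V = [p*·6.7275 + (1−p*)·1.2075]/1.1 = 5.2795. B = V − Δ·S = -13.1205.
(0,0): S=23.0000. Δ = (V_up−V_dn)/(S_up−S_dn) = (5.2795−1.9864)/(26.4500−19.5500) = 0.4773. V = [p*·5.2795 + (1−p*)·1.9864]/1.1 = 4.3006. B = V − Δ·S = -6.6767.
Each (Δ,B) replicates both successor values, so the strategy is self-financing and V0 is arbitrage-free.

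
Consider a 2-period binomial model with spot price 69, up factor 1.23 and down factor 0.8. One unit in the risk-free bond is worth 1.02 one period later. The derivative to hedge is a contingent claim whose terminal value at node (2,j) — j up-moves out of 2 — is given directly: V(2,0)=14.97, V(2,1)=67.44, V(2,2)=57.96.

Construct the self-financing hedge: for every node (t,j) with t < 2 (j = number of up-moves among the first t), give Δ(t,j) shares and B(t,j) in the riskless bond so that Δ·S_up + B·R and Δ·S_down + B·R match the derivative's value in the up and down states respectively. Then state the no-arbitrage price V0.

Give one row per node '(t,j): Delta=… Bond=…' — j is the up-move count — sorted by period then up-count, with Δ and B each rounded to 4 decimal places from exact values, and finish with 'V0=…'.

No-arbitrage ⇒ martingale measure with p* = (R−d)/(u−d) = 0.5116.
Terminal payoffs: V(2,0)=14.9700, V(2,1)=67.4400, V(2,2)=57.9600
Node (1,0) S=55.2000: V=(p*·67.4400+(1−p*)·14.9700)/1.02=40.9952; Δ=(67.4400−14.9700)/(67.8960−44.1600)=2.2106; B=V−Δ·S=-81.0280
Node (1,1) S=84.8700: V=(p*·57.9600+(1−p*)·67.4400)/1.02=61.3625; Δ=(57.9600−67.4400)/(104.3901−67.8960)=-0.2598; B=V−Δ·S=83.4090
Node (0,0) S=69.0000: V=(p*·61.3625+(1−p*)·40.9952)/1.02=50.4075; Δ=(61.3625−40.9952)/(84.8700−55.2000)=0.6865; B=V−Δ·S=3.0417
Each (Δ,B) replicates both successor values, so the strategy is self-financing and V0 is arbitrage-free.

(0,0): Delta=0.6865 Bond=3.0417
(1,0): Delta=2.2106 Bond=-81.0280
(1,1): Delta=-0.2598 Bond=83.4090
V0=50.4075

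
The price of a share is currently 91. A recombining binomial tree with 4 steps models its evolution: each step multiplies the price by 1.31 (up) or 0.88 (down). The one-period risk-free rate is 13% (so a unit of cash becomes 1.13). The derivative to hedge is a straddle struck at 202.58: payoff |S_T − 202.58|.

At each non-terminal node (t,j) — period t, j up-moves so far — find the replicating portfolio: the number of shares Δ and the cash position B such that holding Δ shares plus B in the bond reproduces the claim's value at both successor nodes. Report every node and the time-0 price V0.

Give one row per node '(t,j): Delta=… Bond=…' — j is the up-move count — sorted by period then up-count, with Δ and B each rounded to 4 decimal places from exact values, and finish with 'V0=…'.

(0,0): Delta=-0.5446 Bond=91.9744
(1,0): Delta=-1.0000 Bond=140.3981
(1,1): Delta=-0.3244 Bond=77.6748
(2,0): Delta=-1.0000 Bond=158.6499
(2,1): Delta=-1.0000 Bond=158.6499
(2,2): Delta=0.0024 Bond=36.7409
(3,0): Delta=-1.0000 Bond=179.2743
(3,1): Delta=-1.0000 Bond=179.2743
(3,2): Delta=-1.0000 Bond=179.2743
(3,3): Delta=0.4872 Bond=-57.6680
V0=42.4142

Under the risk-neutral measure, an up-move has probability p* = (R−d)/(u−d) = 0.5814 and values discount at R = 1.13.
At expiry t=4: V(4,0)=148.0077, V(4,1)=121.3417, V(4,2)=81.6457, V(4,3)=22.5529, V(4,4)=65.4149
  t=3,j=0: stock 62.0140 → up 81.2383 (V=121.3417), down 54.5723 (V=148.0077). Price 117.2604; hedge Δ=-1.0000, bond B=179.2743.
  t=3,j=1: stock 92.3162 → up 120.9343 (V=81.6457), down 81.2383 (V=121.3417). Price 86.9581; hedge Δ=-1.0000, bond B=179.2743.
  t=3,j=2: stock 137.4253 → up 180.0271 (V=22.5529), down 120.9343 (V=81.6457). Price 41.8490; hedge Δ=-1.0000, bond B=179.2743.
  t=3,j=3: stock 204.5763 → up 267.9949 (V=65.4149), down 180.0271 (V=22.5529). Price 42.0112; hedge Δ=0.4872, bond B=-57.6680.
  t=2,j=0: stock 70.4704 → up 92.3162 (V=86.9581), down 62.0140 (V=117.2604). Price 88.1795; hedge Δ=-1.0000, bond B=158.6499.
  t=2,j=1: stock 104.9048 → up 137.4253 (V=41.8490), down 92.3162 (V=86.9581). Price 53.7451; hedge Δ=-1.0000, bond B=158.6499.
  t=2,j=2: stock 156.1651 → up 204.5763 (V=42.0112), down 137.4253 (V=41.8490). Price 37.1180; hedge Δ=0.0024, bond B=36.7409.
  t=1,j=0: stock 80.0800 → up 104.9048 (V=53.7451), down 70.4704 (V=88.1795). Price 60.3181; hedge Δ=-1.0000, bond B=140.3981.
  t=1,j=1: stock 119.2100 → up 156.1651 (V=37.1180), down 104.9048 (V=53.7451). Price 39.0072; hedge Δ=-0.3244, bond B=77.6748.
  t=0,j=0: stock 91.0000 → up 119.2100 (V=39.0072), down 80.0800 (V=60.3181). Price 42.4142; hedge Δ=-0.5446, bond B=91.9744.
Self-financing check: at every node Δ·S+B equals the discounted successor values.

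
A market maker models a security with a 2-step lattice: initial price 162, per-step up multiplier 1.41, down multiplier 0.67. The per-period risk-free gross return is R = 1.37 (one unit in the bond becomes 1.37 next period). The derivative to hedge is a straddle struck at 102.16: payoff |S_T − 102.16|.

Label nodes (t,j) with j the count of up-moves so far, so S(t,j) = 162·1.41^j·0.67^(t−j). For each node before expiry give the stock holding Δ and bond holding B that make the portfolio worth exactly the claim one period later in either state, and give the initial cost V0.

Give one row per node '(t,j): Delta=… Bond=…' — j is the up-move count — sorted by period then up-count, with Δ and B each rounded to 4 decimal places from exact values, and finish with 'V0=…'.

(0,0): Delta=0.9806 Bond=-51.1993
(1,0): Delta=0.2670 Bond=7.3164
(1,1): Delta=1.0000 Bond=-74.5693
V0=107.6615

Under the risk-neutral measure, an up-move has probability p* = (R−d)/(u−d) = 0.9459 and values discount at R = 1.37.
Terminal values V(2,·): V(2,0)=29.4382, V(2,1)=50.8814, V(2,2)=219.9122
Node (1,0) S=108.5400: V=(p*·50.8814+(1−p*)·29.4382)/1.37=36.2937; Δ=(50.8814−29.4382)/(153.0414−72.7218)=0.2670; B=V−Δ·S=7.3164
Node (1,1) S=228.4200: V=(p*·219.9122+(1−p*)·50.8814)/1.37=153.8507; Δ=(219.9122−50.8814)/(322.0722−153.0414)=1.0000; B=V−Δ·S=-74.5693
Node (0,0) S=162.0000: V=(p*·153.8507+(1−p*)·36.2937)/1.37=107.6615; Δ=(153.8507−36.2937)/(228.4200−108.5400)=0.9806; B=V−Δ·S=-51.1993
Self-financing check: at every node Δ·S+B equals the discounted successor values.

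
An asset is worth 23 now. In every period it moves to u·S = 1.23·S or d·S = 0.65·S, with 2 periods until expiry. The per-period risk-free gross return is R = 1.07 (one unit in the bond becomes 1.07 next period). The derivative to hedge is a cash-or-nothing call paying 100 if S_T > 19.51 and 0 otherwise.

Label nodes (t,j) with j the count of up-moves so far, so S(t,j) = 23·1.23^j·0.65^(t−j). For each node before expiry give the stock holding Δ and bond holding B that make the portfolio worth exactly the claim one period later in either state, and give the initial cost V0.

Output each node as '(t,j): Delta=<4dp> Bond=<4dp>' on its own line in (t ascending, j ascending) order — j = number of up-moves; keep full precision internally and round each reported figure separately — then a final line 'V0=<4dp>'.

No-arbitrage ⇒ martingale measure with p* = (R−d)/(u−d) = 0.7241.
Terminal values V(2,·): V(2,0)=0.0000, V(2,1)=0.0000, V(2,2)=100.0000
  t=1,j=0: stock 14.9500 → up 18.3885 (V=0.0000), down 9.7175 (V=0.0000). Price 0.0000; hedge Δ=0.0000, bond B=0.0000.
  t=1,j=1: stock 28.2900 → up 34.7967 (V=100.0000), down 18.3885 (V=0.0000). Price 67.6764; hedge Δ=6.0945, bond B=-104.7374.
  t=0,j=0: stock 23.0000 → up 28.2900 (V=67.6764), down 14.9500 (V=0.0000). Price 45.8010; hedge Δ=5.0732, bond B=-70.8825.
The time-0 hedge costs 45.8010, which is the no-arbitrage price.

(0,0): Delta=5.0732 Bond=-70.8825
(1,0): Delta=0.0000 Bond=0.0000
(1,1): Delta=6.0945 Bond=-104.7374
V0=45.8010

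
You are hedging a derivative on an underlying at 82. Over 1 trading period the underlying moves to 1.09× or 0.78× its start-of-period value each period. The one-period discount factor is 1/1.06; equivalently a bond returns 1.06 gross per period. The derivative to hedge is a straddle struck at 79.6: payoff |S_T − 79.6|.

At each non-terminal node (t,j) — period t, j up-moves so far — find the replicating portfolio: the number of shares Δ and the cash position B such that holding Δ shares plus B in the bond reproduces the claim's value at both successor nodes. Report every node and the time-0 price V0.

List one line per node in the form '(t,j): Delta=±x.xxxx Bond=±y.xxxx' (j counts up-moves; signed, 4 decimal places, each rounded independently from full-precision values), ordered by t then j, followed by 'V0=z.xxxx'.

No-arbitrage ⇒ martingale measure with p* = (R−d)/(u−d) = 0.9032.
At expiry t=1: V(1,0)=15.6400, V(1,1)=9.7800
  t=0,j=0: stock 82.0000 → up 89.3800 (V=9.7800), down 63.9600 (V=15.6400). Price 9.7614; hedge Δ=-0.2305, bond B=28.6646.
Each (Δ,B) replicates both successor values, so the strategy is self-financing and V0 is arbitrage-free.

(0,0): Delta=-0.2305 Bond=28.6646
V0=9.7614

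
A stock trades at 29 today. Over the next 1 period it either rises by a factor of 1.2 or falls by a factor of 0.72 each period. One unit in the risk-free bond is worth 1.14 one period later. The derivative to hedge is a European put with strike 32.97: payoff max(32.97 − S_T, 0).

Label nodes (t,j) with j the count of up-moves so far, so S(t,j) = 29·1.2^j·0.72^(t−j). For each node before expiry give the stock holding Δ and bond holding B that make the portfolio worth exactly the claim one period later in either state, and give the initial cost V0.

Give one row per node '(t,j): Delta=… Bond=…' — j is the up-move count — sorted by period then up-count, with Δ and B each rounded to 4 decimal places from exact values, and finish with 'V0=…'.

Risk-neutral probability p* = (R−d)/(u−d) = (1.14−0.72)/(1.2−0.72) = 0.8750.
Payoff layer (t=1): V(1,0)=12.0900, V(1,1)=0.0000
Node (0,0) S=29.0000: V=(p*·0.0000+(1−p*)·12.0900)/1.14=1.3257; Δ=(0.0000−12.0900)/(34.8000−20.8800)=-0.8685; B=V−Δ·S=26.5132
Each (Δ,B) replicates both successor values, so the strategy is self-financing and V0 is arbitrage-free.

(0,0): Delta=-0.8685 Bond=26.5132
V0=1.3257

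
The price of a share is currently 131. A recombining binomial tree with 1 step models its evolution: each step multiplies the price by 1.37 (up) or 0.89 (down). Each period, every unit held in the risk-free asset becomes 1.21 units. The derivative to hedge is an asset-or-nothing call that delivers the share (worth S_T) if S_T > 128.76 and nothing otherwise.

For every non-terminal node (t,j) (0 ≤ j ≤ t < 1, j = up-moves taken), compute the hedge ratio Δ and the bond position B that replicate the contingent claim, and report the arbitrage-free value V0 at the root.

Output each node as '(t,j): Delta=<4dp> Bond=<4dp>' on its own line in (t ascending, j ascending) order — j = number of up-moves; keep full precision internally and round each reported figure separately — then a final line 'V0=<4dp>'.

(0,0): Delta=2.8542 Bond=-275.0143
V0=98.8815

Risk-neutral probability p* = (R−d)/(u−d) = (1.21−0.89)/(1.37−0.89) = 0.6667.
At expiry t=1: V(1,0)=0.0000, V(1,1)=179.4700
Node (0,0) S=131.0000: V=(p*·179.4700+(1−p*)·0.0000)/1.21=98.8815; Δ=(179.4700−0.0000)/(179.4700−116.5900)=2.8542; B=V−Δ·S=-275.0143
Check: Δ(0,0)·S0 + B(0,0) = 98.8815 = V0.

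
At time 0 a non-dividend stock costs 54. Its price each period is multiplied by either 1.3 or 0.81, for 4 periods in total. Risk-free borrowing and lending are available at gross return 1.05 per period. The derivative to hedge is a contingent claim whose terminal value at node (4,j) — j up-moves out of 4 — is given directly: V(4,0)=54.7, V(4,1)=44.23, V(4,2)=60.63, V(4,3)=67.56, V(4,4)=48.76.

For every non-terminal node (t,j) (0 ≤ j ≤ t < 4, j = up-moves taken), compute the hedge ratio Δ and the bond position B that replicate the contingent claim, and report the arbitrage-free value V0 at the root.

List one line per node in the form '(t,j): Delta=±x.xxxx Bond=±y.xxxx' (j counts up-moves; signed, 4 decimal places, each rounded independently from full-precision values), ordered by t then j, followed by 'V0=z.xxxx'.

(0,0): Delta=0.1704 Bond=37.6454
(1,0): Delta=0.3019 Bond=33.7738
(1,1): Delta=0.0850 Bond=45.5212
(2,0): Delta=0.1476 Bond=40.9286
(2,1): Delta=0.4020 Bond=29.7687
(2,2): Delta=-0.1208 Bond=66.5770
(3,0): Delta=-0.7446 Bond=68.5786
(3,1): Delta=0.7267 Bond=16.3046
(3,2): Delta=0.1913 Bond=46.8327
(3,3): Delta=-0.3234 Bond=93.9405
V0=46.8443

The replicating-portfolio and risk-neutral prices coincide; use p* = (1.05−0.81)/(1.3−0.81) = 0.4898 for the latter.
Payoff layer (t=4): V(4,0)=54.7000, V(4,1)=44.2300, V(4,2)=60.6300, V(4,3)=67.5600, V(4,4)=48.7600
(3,0): S=28.6978. Δ = (V_up−V_dn)/(S_up−S_dn) = (44.2300−54.7000)/(37.3072−23.2452) = -0.7446. V = [p*·44.2300 + (1−p*)·54.7000]/1.05 = 47.2113. B = V − Δ·S = 68.5786.
(3,1): S=46.0582. Δ = (V_up−V_dn)/(S_up−S_dn) = (60.6300−44.2300)/(59.8757−37.3072) = 0.7267. V = [p*·60.6300 + (1−p*)·44.2300]/1.05 = 49.7740. B = V − Δ·S = 16.3046.
(3,2): S=73.9206. Δ = (V_up−V_dn)/(S_up−S_dn) = (67.5600−60.6300)/(96.0968−59.8757) = 0.1913. V = [p*·67.5600 + (1−p*)·60.6300]/1.05 = 60.9755. B = V − Δ·S = 46.8327.
(3,3): S=118.6380. Δ = (V_up−V_dn)/(S_up−S_dn) = (48.7600−67.5600)/(154.2294−96.0968) = -0.3234. V = [p*·48.7600 + (1−p*)·67.5600]/1.05 = 55.5732. B = V − Δ·S = 93.9405.
(2,0): S=35.4294. Δ = (V_up−V_dn)/(S_up−S_dn) = (49.7740−47.2113)/(46.0582−28.6978) = 0.1476. V = [p*·49.7740 + (1−p*)·47.2113]/1.05 = 46.1585. B = V − Δ·S = 40.9286.
(2,1): S=56.8620. Δ = (V_up−V_dn)/(S_up−S_dn) = (60.9755−49.7740)/(73.9206−46.0582) = 0.4020. V = [p*·60.9755 + (1−p*)·49.7740]/1.05 = 52.6290. B = V − Δ·S = 29.7687.
(2,2): S=91.2600. Δ = (V_up−V_dn)/(S_up−S_dn) = (55.5732−60.9755)/(118.6380−73.9206) = -0.1208. V = [p*·55.5732 + (1−p*)·60.9755]/1.05 = 55.5519. B = V − Δ·S = 66.5770.
(1,0): S=43.7400. Δ = (V_up−V_dn)/(S_up−S_dn) = (52.6290−46.1585)/(56.8620−35.4294) = 0.3019. V = [p*·52.6290 + (1−p*)·46.1585]/1.05 = 46.9788. B = V − Δ·S = 33.7738.
(1,1): S=70.2000. Δ = (V_up−V_dn)/(S_up−S_dn) = (55.5519−52.6290)/(91.2600−56.8620) = 0.0850. V = [p*·55.5519 + (1−p*)·52.6290]/1.05 = 51.4863. B = V − Δ·S = 45.5212.
(0,0): S=54.0000. Δ = (V_up−V_dn)/(S_up−S_dn) = (51.4863−46.9788)/(70.2000−43.7400) = 0.1704. V = [p*·51.4863 + (1−p*)·46.9788]/1.05 = 46.8443. B = V − Δ·S = 37.6454.
Self-financing check: at every node Δ·S+B equals the discounted successor values.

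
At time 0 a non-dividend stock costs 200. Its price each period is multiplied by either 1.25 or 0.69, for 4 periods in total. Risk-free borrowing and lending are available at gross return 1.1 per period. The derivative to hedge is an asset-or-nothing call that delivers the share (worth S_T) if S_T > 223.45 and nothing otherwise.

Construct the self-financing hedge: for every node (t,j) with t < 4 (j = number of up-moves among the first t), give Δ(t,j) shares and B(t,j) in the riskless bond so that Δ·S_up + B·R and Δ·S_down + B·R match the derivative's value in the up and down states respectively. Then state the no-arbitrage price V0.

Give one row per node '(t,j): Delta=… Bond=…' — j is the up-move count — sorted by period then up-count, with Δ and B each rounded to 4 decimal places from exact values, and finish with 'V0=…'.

(0,0): Delta=1.3547 Bond=-97.7047
(1,0): Delta=1.5451 Bond=-133.7469
(1,1): Delta=1.3162 Bond=-97.8636
(2,0): Delta=0.0000 Bond=0.0000
(2,1): Delta=1.8571 Bond=-200.9466
(2,2): Delta=1.2070 Bond=-73.5170
(3,0): Delta=0.0000 Bond=0.0000
(3,1): Delta=0.0000 Bond=0.0000
(3,2): Delta=2.2321 Bond=-301.9100
(3,3): Delta=1.0000 Bond=0.0000
V0=173.2344

No-arbitrage ⇒ martingale measure with p* = (R−d)/(u−d) = 0.7321.
Payoff layer (t=4): V(4,0)=0.0000, V(4,1)=0.0000, V(4,2)=0.0000, V(4,3)=269.5312, V(4,4)=488.2812
(3,0): S=65.7018. Δ = (V_up−V_dn)/(S_up−S_dn) = (0.0000−0.0000)/(82.1272−45.3342) = 0.0000. V = [p*·0.0000 + (1−p*)·0.0000]/1.1 = 0.0000. B = V − Δ·S = 0.0000.
(3,1): S=119.0250. Δ = (V_up−V_dn)/(S_up−S_dn) = (0.0000−0.0000)/(148.7812−82.1272) = 0.0000. V = [p*·0.0000 + (1−p*)·0.0000]/1.1 = 0.0000. B = V − Δ·S = 0.0000.
(3,2): S=215.6250. Δ = (V_up−V_dn)/(S_up−S_dn) = (269.5312−0.0000)/(269.5312−148.7812) = 2.2321. V = [p*·269.5312 + (1−p*)·0.0000]/1.1 = 179.3958. B = V − Δ·S = -301.9100.
(3,3): S=390.6250. Δ = (V_up−V_dn)/(S_up−S_dn) = (488.2812−269.5312)/(488.2812−269.5312) = 1.0000. V = [p*·488.2812 + (1−p*)·269.5312]/1.1 = 390.6250. B = V − Δ·S = 0.0000.
(2,0): S=95.2200. Δ = (V_up−V_dn)/(S_up−S_dn) = (0.0000−0.0000)/(119.0250−65.7018) = 0.0000. V = [p*·0.0000 + (1−p*)·0.0000]/1.1 = 0.0000. B = V − Δ·S = 0.0000.
(2,1): S=172.5000. Δ = (V_up−V_dn)/(S_up−S_dn) = (179.3958−0.0000)/(215.6250−119.0250) = 1.8571. V = [p*·179.3958 + (1−p*)·0.0000]/1.1 = 119.4030. B = V − Δ·S = -200.9466.
(2,2): S=312.5000. Δ = (V_up−V_dn)/(S_up−S_dn) = (390.6250−179.3958)/(390.6250−215.6250) = 1.2070. V = [p*·390.6250 + (1−p*)·179.3958]/1.1 = 303.6780. B = V − Δ·S = -73.5170.
(1,0): S=138.0000. Δ = (V_up−V_dn)/(S_up−S_dn) = (119.4030−0.0000)/(172.5000−95.2200) = 1.5451. V = [p*·119.4030 + (1−p*)·0.0000]/1.1 = 79.4728. B = V − Δ·S = -133.7469.
(1,1): S=250.0000. Δ = (V_up−V_dn)/(S_up−S_dn) = (303.6780−119.4030)/(312.5000−172.5000) = 1.3162. V = [p*·303.6780 + (1−p*)·119.4030]/1.1 = 231.1987. B = V − Δ·S = -97.8636.
(0,0): S=200.0000. Δ = (V_up−V_dn)/(S_up−S_dn) = (231.1987−79.4728)/(250.0000−138.0000) = 1.3547. V = [p*·231.1987 + (1−p*)·79.4728]/1.1 = 173.2344. B = V − Δ·S = -97.7047.
Self-financing check: at every node Δ·S+B equals the discounted successor values.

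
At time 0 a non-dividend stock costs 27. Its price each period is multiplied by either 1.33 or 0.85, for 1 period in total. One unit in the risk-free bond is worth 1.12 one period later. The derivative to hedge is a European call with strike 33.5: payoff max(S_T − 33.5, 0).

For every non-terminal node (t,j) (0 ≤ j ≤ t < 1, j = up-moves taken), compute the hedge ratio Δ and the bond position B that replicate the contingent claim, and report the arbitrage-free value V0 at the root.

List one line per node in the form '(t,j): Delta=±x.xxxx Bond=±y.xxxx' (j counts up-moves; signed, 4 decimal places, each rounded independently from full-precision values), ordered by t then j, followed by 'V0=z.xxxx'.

(0,0): Delta=0.1860 Bond=-3.8105
V0=1.2104

Risk-neutral probability p* = (R−d)/(u−d) = (1.12−0.85)/(1.33−0.85) = 0.5625.
At expiry t=1: V(1,0)=0.0000, V(1,1)=2.4100
(0,0): S=27.0000. Δ = (V_up−V_dn)/(S_up−S_dn) = (2.4100−0.0000)/(35.9100−22.9500) = 0.1860. V = [p*·2.4100 + (1−p*)·0.0000]/1.12 = 1.2104. B = V − Δ·S = -3.8105.
The time-0 hedge costs 1.2104, which is the no-arbitrage price.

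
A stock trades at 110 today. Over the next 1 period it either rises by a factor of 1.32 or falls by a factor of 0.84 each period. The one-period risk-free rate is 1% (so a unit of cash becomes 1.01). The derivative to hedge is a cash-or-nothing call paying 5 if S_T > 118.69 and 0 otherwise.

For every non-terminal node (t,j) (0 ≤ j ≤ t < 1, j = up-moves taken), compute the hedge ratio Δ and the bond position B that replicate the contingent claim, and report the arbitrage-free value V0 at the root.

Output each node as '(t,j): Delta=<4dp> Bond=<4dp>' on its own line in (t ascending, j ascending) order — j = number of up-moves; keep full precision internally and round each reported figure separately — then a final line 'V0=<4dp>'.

No-arbitrage ⇒ martingale measure with p* = (R−d)/(u−d) = 0.3542.
Terminal payoffs: V(1,0)=0.0000, V(1,1)=5.0000
(0,0): S=110.0000. Δ = (V_up−V_dn)/(S_up−S_dn) = (5.0000−0.0000)/(145.2000−92.4000) = 0.0947. V = [p*·5.0000 + (1−p*)·0.0000]/1.01 = 1.7533. B = V − Δ·S = -8.6634.
Root portfolio cost Δ·110+B reproduces V0=1.7533.

(0,0): Delta=0.0947 Bond=-8.6634
V0=1.7533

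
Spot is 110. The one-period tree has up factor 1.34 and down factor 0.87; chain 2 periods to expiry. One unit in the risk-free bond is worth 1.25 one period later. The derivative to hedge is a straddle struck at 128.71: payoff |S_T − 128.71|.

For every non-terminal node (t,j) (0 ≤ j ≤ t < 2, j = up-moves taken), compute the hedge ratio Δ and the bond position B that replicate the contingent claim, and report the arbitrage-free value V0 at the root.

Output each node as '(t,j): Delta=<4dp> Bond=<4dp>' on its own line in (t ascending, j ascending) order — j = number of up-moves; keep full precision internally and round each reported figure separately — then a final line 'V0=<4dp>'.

(0,0): Delta=0.7216 Bond=-49.4341
(1,0): Delta=-1.0000 Bond=102.9680
(1,1): Delta=0.9864 Bond=-100.8149
V0=29.9459

Under the risk-neutral measure, an up-move has probability p* = (R−d)/(u−d) = 0.8085 and values discount at R = 1.25.
At expiry t=2: V(2,0)=45.4510, V(2,1)=0.4720, V(2,2)=68.8060
(1,0): S=95.7000. Δ = (V_up−V_dn)/(S_up−S_dn) = (0.4720−45.4510)/(128.2380−83.2590) = -1.0000. V = [p*·0.4720 + (1−p*)·45.4510]/1.25 = 7.2680. B = V − Δ·S = 102.9680.
(1,1): S=147.4000. Δ = (V_up−V_dn)/(S_up−S_dn) = (68.8060−0.4720)/(197.5160−128.2380) = 0.9864. V = [p*·68.8060 + (1−p*)·0.4720]/1.25 = 44.5766. B = V − Δ·S = -100.8149.
(0,0): S=110.0000. Δ = (V_up−V_dn)/(S_up−S_dn) = (44.5766−7.2680)/(147.4000−95.7000) = 0.7216. V = [p*·44.5766 + (1−p*)·7.2680]/1.25 = 29.9459. B = V − Δ·S = -49.4341.
Each (Δ,B) replicates both successor values, so the strategy is self-financing and V0 is arbitrage-free.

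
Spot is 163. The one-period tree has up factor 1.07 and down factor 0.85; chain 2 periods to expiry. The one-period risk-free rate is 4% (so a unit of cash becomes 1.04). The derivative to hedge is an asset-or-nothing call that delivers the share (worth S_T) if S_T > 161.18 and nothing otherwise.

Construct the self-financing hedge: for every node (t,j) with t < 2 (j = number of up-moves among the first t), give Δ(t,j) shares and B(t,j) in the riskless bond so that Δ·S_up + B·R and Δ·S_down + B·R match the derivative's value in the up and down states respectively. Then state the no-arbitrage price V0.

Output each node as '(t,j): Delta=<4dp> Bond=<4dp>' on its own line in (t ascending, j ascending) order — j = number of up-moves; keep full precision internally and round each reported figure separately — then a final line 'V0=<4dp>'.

Risk-neutral probability p* = (R−d)/(u−d) = (1.04−0.85)/(1.07−0.85) = 0.8636.
At expiry t=2: V(2,0)=0.0000, V(2,1)=0.0000, V(2,2)=186.6187
(1,0): S=138.5500. Δ = (V_up−V_dn)/(S_up−S_dn) = (0.0000−0.0000)/(148.2485−117.7675) = 0.0000. V = [p*·0.0000 + (1−p*)·0.0000]/1.04 = 0.0000. B = V − Δ·S = 0.0000.
(1,1): S=174.4100. Δ = (V_up−V_dn)/(S_up−S_dn) = (186.6187−0.0000)/(186.6187−148.2485) = 4.8636. V = [p*·186.6187 + (1−p*)·0.0000]/1.04 = 154.9718. B = V − Δ·S = -693.2950.
(0,0): S=163.0000. Δ = (V_up−V_dn)/(S_up−S_dn) = (154.9718−0.0000)/(174.4100−138.5500) = 4.3216. V = [p*·154.9718 + (1−p*)·0.0000]/1.04 = 128.6916. B = V − Δ·S = -575.7257.
The time-0 hedge costs 128.6916, which is the no-arbitrage price.

(0,0): Delta=4.3216 Bond=-575.7257
(1,0): Delta=0.0000 Bond=0.0000
(1,1): Delta=4.8636 Bond=-693.2950
V0=128.6916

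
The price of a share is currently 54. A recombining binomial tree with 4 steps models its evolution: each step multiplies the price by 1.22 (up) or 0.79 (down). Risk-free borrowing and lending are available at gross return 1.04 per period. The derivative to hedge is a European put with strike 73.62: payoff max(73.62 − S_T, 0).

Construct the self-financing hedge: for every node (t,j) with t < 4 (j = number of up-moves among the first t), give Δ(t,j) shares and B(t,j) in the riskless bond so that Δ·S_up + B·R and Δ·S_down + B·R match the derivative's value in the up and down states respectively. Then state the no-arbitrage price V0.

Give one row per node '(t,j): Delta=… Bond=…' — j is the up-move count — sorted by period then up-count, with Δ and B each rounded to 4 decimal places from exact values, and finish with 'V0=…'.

No-arbitrage ⇒ martingale measure with p* = (R−d)/(u−d) = 0.5814.
Terminal payoffs: V(4,0)=52.5870, V(4,1)=41.1386, V(4,2)=23.4588, V(4,3)=0.0000, V(4,4)=0.0000
  t=3,j=0: stock 26.6241 → up 32.4814 (V=41.1386), down 21.0330 (V=52.5870). Price 44.1644; hedge Δ=-1.0000, bond B=70.7885.
  t=3,j=1: stock 41.1157 → up 50.1612 (V=23.4588), down 32.4814 (V=41.1386). Price 29.6728; hedge Δ=-1.0000, bond B=70.7885.
  t=3,j=2: stock 63.4951 → up 77.4641 (V=0.0000), down 50.1612 (V=23.4588). Price 9.4423; hedge Δ=-0.8592, bond B=63.9977.
  t=3,j=3: stock 98.0558 → up 119.6281 (V=0.0000), down 77.4641 (V=0.0000). Price 0.0000; hedge Δ=0.0000, bond B=0.0000.
  t=2,j=0: stock 33.7014 → up 41.1157 (V=29.6728), down 26.6241 (V=44.1644). Price 34.3644; hedge Δ=-1.0000, bond B=68.0658.
  t=2,j=1: stock 52.0452 → up 63.4951 (V=9.4423), down 41.1157 (V=29.6728). Price 17.2220; hedge Δ=-0.9040, bond B=64.2696.
  t=2,j=2: stock 80.3736 → up 98.0558 (V=0.0000), down 63.4951 (V=9.4423). Price 3.8006; hedge Δ=-0.2732, bond B=25.7594.
  t=1,j=0: stock 42.6600 → up 52.0452 (V=17.2220), down 33.7014 (V=34.3644). Price 23.4595; hedge Δ=-0.9345, bond B=63.3257.
  t=1,j=1: stock 65.8800 → up 80.3736 (V=3.8006), down 52.0452 (V=17.2220). Price 9.0566; hedge Δ=-0.4738, bond B=40.2692.
  t=0,j=0: stock 54.0000 → up 65.8800 (V=9.0566), down 42.6600 (V=23.4595). Price 14.5055; hedge Δ=-0.6203, bond B=48.0007.
Root portfolio cost Δ·54+B reproduces V0=14.5055.

(0,0): Delta=-0.6203 Bond=48.0007
(1,0): Delta=-0.9345 Bond=63.3257
(1,1): Delta=-0.4738 Bond=40.2692
(2,0): Delta=-1.0000 Bond=68.0658
(2,1): Delta=-0.9040 Bond=64.2696
(2,2): Delta=-0.2732 Bond=25.7594
(3,0): Delta=-1.0000 Bond=70.7885
(3,1): Delta=-1.0000 Bond=70.7885
(3,2): Delta=-0.8592 Bond=63.9977
(3,3): Delta=0.0000 Bond=0.0000
V0=14.5055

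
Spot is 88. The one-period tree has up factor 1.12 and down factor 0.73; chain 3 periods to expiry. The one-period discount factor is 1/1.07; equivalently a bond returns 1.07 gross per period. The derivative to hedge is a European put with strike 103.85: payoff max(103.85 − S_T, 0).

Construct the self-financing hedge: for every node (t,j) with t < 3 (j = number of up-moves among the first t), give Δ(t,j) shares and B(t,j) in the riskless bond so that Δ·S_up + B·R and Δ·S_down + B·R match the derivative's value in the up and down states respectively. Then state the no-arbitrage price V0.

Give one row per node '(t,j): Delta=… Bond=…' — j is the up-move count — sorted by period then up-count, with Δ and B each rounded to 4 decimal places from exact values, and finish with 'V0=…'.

(0,0): Delta=-0.6173 Bond=61.7982
(1,0): Delta=-1.0000 Bond=90.7066
(1,1): Delta=-0.5807 Bond=62.5090
(2,0): Delta=-1.0000 Bond=97.0561
(2,1): Delta=-1.0000 Bond=97.0561
(2,2): Delta=-0.5405 Bond=62.4477
V0=7.4729

Risk-neutral probability p* = (R−d)/(u−d) = (1.07−0.73)/(1.12−0.73) = 0.8718.
At expiry t=3: V(3,0)=69.6165, V(3,1)=51.3274, V(3,2)=23.2673, V(3,3)=0.0000
Node (2,0) S=46.8952: V=(p*·51.3274+(1−p*)·69.6165)/1.07=50.1609; Δ=(51.3274−69.6165)/(52.5226−34.2335)=-1.0000; B=V−Δ·S=97.0561
Node (2,1) S=71.9488: V=(p*·23.2673+(1−p*)·51.3274)/1.07=25.1073; Δ=(23.2673−51.3274)/(80.5827−52.5226)=-1.0000; B=V−Δ·S=97.0561
Node (2,2) S=110.3872: V=(p*·0.0000+(1−p*)·23.2673)/1.07=2.7878; Δ=(0.0000−23.2673)/(123.6337−80.5827)=-0.5405; B=V−Δ·S=62.4477
Node (1,0) S=64.2400: V=(p*·25.1073+(1−p*)·50.1609)/1.07=26.4666; Δ=(25.1073−50.1609)/(71.9488−46.8952)=-1.0000; B=V−Δ·S=90.7066
Node (1,1) S=98.5600: V=(p*·2.7878+(1−p*)·25.1073)/1.07=5.2797; Δ=(2.7878−25.1073)/(110.3872−71.9488)=-0.5807; B=V−Δ·S=62.5090
Node (0,0) S=88.0000: V=(p*·5.2797+(1−p*)·26.4666)/1.07=7.4729; Δ=(5.2797−26.4666)/(98.5600−64.2400)=-0.6173; B=V−Δ·S=61.7982
Self-financing check: at every node Δ·S+B equals the discounted successor values.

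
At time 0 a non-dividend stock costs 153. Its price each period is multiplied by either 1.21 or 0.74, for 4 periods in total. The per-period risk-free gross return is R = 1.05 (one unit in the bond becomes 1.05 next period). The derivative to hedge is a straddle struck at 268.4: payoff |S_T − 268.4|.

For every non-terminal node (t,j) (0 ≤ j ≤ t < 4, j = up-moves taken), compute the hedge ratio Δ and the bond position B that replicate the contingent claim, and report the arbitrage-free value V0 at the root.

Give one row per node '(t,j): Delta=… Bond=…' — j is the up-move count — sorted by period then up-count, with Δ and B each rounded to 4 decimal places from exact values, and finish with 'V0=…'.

(0,0): Delta=-0.5893 Bond=176.5322
(1,0): Delta=-1.0000 Bond=231.8540
(1,1): Delta=-0.4597 Bond=161.3612
(2,0): Delta=-1.0000 Bond=243.4467
(2,1): Delta=-1.0000 Bond=243.4467
(2,2): Delta=-0.2892 Bond=131.2268
(3,0): Delta=-1.0000 Bond=255.6190
(3,1): Delta=-1.0000 Bond=255.6190
(3,2): Delta=-1.0000 Bond=255.6190
(3,3): Delta=-0.0648 Bond=76.9721
V0=86.3636

Since d<R<u, set p* = (R−d)/(u−d) = 0.6596; price each node as the discounted p*-expectation of its children.
Payoff layer (t=4): V(4,0)=222.5205, V(4,1)=193.3809, V(4,2)=145.7336, V(4,3)=67.8239, V(4,4)=59.5691
  t=3,j=0: stock 61.9993 → up 75.0191 (V=193.3809), down 45.8795 (V=222.5205). Price 193.6198; hedge Δ=-1.0000, bond B=255.6190.
  t=3,j=1: stock 101.3772 → up 122.6664 (V=145.7336), down 75.0191 (V=193.3809). Price 154.2419; hedge Δ=-1.0000, bond B=255.6190.
  t=3,j=2: stock 165.7654 → up 200.5761 (V=67.8239), down 122.6664 (V=145.7336). Price 89.8536; hedge Δ=-1.0000, bond B=255.6190.
  t=3,j=3: stock 271.0488 → up 327.9691 (V=59.5691), down 200.5761 (V=67.8239). Price 59.4088; hedge Δ=-0.0648, bond B=76.9721.
  t=2,j=0: stock 83.7828 → up 101.3772 (V=154.2419), down 61.9993 (V=193.6198). Price 159.6639; hedge Δ=-1.0000, bond B=243.4467.
  t=2,j=1: stock 136.9962 → up 165.7654 (V=89.8536), down 101.3772 (V=154.2419). Price 106.4505; hedge Δ=-1.0000, bond B=243.4467.
  t=2,j=2: stock 224.0073 → up 271.0488 (V=59.4088), down 165.7654 (V=89.8536). Price 66.4505; hedge Δ=-0.2892, bond B=131.2268.
  t=1,j=0: stock 113.2200 → up 136.9962 (V=106.4505), down 83.7828 (V=159.6639). Price 118.6340; hedge Δ=-1.0000, bond B=231.8540.
  t=1,j=1: stock 185.1300 → up 224.0073 (V=66.4505), down 136.9962 (V=106.4505). Price 76.2548; hedge Δ=-0.4597, bond B=161.3612.
  t=0,j=0: stock 153.0000 → up 185.1300 (V=76.2548), down 113.2200 (V=118.6340). Price 86.3636; hedge Δ=-0.5893, bond B=176.5322.
Root portfolio cost Δ·153+B reproduces V0=86.3636.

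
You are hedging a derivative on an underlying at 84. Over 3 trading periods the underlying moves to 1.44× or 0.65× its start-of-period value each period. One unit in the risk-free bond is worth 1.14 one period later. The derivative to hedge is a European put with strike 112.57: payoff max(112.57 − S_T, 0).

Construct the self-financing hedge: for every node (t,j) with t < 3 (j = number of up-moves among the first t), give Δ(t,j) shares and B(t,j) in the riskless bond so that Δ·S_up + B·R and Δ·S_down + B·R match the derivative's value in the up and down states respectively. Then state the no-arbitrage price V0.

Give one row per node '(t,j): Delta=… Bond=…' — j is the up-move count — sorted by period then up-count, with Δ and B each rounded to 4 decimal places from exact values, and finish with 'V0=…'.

(0,0): Delta=-0.3826 Bond=46.5807
(1,0): Delta=-0.9918 Bond=86.3643
(1,1): Delta=-0.2143 Bond=32.7373
(2,0): Delta=-1.0000 Bond=98.7456
(2,1): Delta=-0.9896 Bond=98.2775
(2,2): Delta=0.0000 Bond=0.0000
V0=14.4406

Risk-neutral probability p* = (R−d)/(u−d) = (1.14−0.65)/(1.44−0.65) = 0.6203.
At expiry t=3: V(3,0)=89.5015, V(3,1)=61.4644, V(3,2)=0.0000, V(3,3)=0.0000
Node (2,0) S=35.4900: V=(p*·61.4644+(1−p*)·89.5015)/1.14=63.2556; Δ=(61.4644−89.5015)/(51.1056−23.0685)=-1.0000; B=V−Δ·S=98.7456
Node (2,1) S=78.6240: V=(p*·0.0000+(1−p*)·61.4644)/1.14=20.4745; Δ=(0.0000−61.4644)/(113.2186−51.1056)=-0.9896; B=V−Δ·S=98.2775
Node (2,2) S=174.1824: V=(p*·0.0000+(1−p*)·0.0000)/1.14=0.0000; Δ=(0.0000−0.0000)/(250.8227−113.2186)=0.0000; B=V−Δ·S=0.0000
Node (1,0) S=54.6000: V=(p*·20.4745+(1−p*)·63.2556)/1.14=32.2109; Δ=(20.4745−63.2556)/(78.6240−35.4900)=-0.9918; B=V−Δ·S=86.3643
Node (1,1) S=120.9600: V=(p*·0.0000+(1−p*)·20.4745)/1.14=6.8203; Δ=(0.0000−20.4745)/(174.1824−78.6240)=-0.2143; B=V−Δ·S=32.7373
Node (0,0) S=84.0000: V=(p*·6.8203+(1−p*)·32.2109)/1.14=14.4406; Δ=(6.8203−32.2109)/(120.9600−54.6000)=-0.3826; B=V−Δ·S=46.5807
Self-financing check: at every node Δ·S+B equals the discounted successor values.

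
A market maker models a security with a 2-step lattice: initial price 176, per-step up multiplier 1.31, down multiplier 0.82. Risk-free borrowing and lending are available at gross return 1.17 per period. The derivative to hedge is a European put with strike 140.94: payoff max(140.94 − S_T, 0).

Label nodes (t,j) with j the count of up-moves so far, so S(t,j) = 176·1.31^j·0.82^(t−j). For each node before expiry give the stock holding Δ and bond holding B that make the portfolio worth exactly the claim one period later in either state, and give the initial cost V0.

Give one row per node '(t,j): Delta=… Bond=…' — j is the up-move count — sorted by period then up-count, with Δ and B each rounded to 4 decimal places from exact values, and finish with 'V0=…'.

No-arbitrage ⇒ martingale measure with p* = (R−d)/(u−d) = 0.7143.
Terminal payoffs: V(2,0)=22.5976, V(2,1)=0.0000, V(2,2)=0.0000
Node (1,0) S=144.3200: V=(p*·0.0000+(1−p*)·22.5976)/1.17=5.5183; Δ=(0.0000−22.5976)/(189.0592−118.3424)=-0.3196; B=V−Δ·S=51.6359
Node (1,1) S=230.5600: V=(p*·0.0000+(1−p*)·0.0000)/1.17=0.0000; Δ=(0.0000−0.0000)/(302.0336−189.0592)=0.0000; B=V−Δ·S=0.0000
Node (0,0) S=176.0000: V=(p*·0.0000+(1−p*)·5.5183)/1.17=1.3476; Δ=(0.0000−5.5183)/(230.5600−144.3200)=-0.0640; B=V−Δ·S=12.6095
Self-financing check: at every node Δ·S+B equals the discounted successor values.

(0,0): Delta=-0.0640 Bond=12.6095
(1,0): Delta=-0.3196 Bond=51.6359
(1,1): Delta=0.0000 Bond=0.0000
V0=1.3476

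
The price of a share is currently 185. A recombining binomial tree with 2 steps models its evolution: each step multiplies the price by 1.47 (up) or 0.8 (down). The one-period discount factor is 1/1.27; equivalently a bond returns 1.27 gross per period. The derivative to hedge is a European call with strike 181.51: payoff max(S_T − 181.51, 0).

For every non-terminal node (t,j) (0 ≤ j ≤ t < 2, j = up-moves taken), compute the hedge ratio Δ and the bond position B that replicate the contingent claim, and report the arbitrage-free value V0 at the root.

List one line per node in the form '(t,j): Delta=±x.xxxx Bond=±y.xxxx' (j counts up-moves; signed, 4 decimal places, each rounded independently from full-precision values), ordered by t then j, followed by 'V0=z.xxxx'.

(0,0): Delta=0.8803 Bond=-86.9100
(1,0): Delta=0.3636 Bond=-33.8935
(1,1): Delta=1.0000 Bond=-142.9213
V0=75.9502

Under the risk-neutral measure, an up-move has probability p* = (R−d)/(u−d) = 0.7015 and values discount at R = 1.27.
Payoff layer (t=2): V(2,0)=0.0000, V(2,1)=36.0500, V(2,2)=218.2565
  t=1,j=0: stock 148.0000 → up 217.5600 (V=36.0500), down 118.4000 (V=0.0000). Price 19.9124; hedge Δ=0.3636, bond B=-33.8935.
  t=1,j=1: stock 271.9500 → up 399.7665 (V=218.2565), down 217.5600 (V=36.0500). Price 129.0287; hedge Δ=1.0000, bond B=-142.9213.
  t=0,j=0: stock 185.0000 → up 271.9500 (V=129.0287), down 148.0000 (V=19.9124). Price 75.9502; hedge Δ=0.8803, bond B=-86.9100.
Each (Δ,B) replicates both successor values, so the strategy is self-financing and V0 is arbitrage-free.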